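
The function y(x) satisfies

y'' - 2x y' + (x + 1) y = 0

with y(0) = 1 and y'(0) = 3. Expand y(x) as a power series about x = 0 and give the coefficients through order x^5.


Ansatz: y(x) = sum_{n>=0} a_n x^n, so y'(x) = sum_{n>=1} n a_n x^(n-1) and y''(x) = sum_{n>=2} n(n-1) a_n x^(n-2).
Substitute into P(x) y'' + Q(x) y' + R(x) y = 0 with P(x) = 1, Q(x) = -2x, R(x) = x + 1, and match powers of x.
Initial conditions: a_0 = 1, a_1 = 3.
Setting the coefficient of each power of x to zero and solving order by order (substituting the coefficients already found):
  x^0: 2 a_2 + a_0 = 0  ->  2 a_2 = -a_0 = -1  ->  a_2 = -1/2
  x^1: 6 a_3 - a_1 + a_0 = 0  ->  6 a_3 = a_1 - a_0 = 2  ->  a_3 = 1/3
  x^2: 12 a_4 - 3 a_2 + a_1 = 0  ->  12 a_4 = 3 a_2 - a_1 = -9/2  ->  a_4 = -3/8
  x^3: 20 a_5 - 5 a_3 + a_2 = 0  ->  20 a_5 = 5 a_3 - a_2 = 13/6  ->  a_5 = 13/120
Truncated series: y(x) = 1 + 3 x - (1/2) x^2 + (1/3) x^3 - (3/8) x^4 + (13/120) x^5 + O(x^6).

a_0 = 1; a_1 = 3; a_2 = -1/2; a_3 = 1/3; a_4 = -3/8; a_5 = 13/120


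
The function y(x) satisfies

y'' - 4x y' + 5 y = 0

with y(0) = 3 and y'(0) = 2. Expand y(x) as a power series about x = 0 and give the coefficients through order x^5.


Ansatz: y(x) = sum_{n>=0} a_n x^n, so y'(x) = sum_{n>=1} n a_n x^(n-1) and y''(x) = sum_{n>=2} n(n-1) a_n x^(n-2).
Substitute into P(x) y'' + Q(x) y' + R(x) y = 0 with P(x) = 1, Q(x) = -4x, R(x) = 5, and match powers of x.
Initial conditions: a_0 = 3, a_1 = 2.
Setting the coefficient of each power of x to zero and solving order by order (substituting the coefficients already found):
  x^0: 2 a_2 + 5 a_0 = 0  ->  2 a_2 = -5 a_0 = -15  ->  a_2 = -15/2
  x^1: 6 a_3 + a_1 = 0  ->  6 a_3 = -a_1 = -2  ->  a_3 = -1/3
  x^2: 12 a_4 - 3 a_2 = 0  ->  12 a_4 = 3 a_2 = -45/2  ->  a_4 = -15/8
  x^3: 20 a_5 - 7 a_3 = 0  ->  20 a_5 = 7 a_3 = -7/3  ->  a_5 = -7/60
Truncated series: y(x) = 3 + 2 x - (15/2) x^2 - (1/3) x^3 - (15/8) x^4 - (7/60) x^5 + O(x^6).

a_0 = 3; a_1 = 2; a_2 = -15/2; a_3 = -1/3; a_4 = -15/8; a_5 = -7/60


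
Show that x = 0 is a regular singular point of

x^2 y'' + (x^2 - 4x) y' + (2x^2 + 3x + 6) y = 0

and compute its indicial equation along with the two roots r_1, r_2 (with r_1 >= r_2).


Divide by x^2 to reach normal form y'' + P_1(x) y' + P_2(x) y = 0 with P_1(x) = 1 - 4/x and P_2(x) = 2 + 3/x + 6/x^2.
x = 0 is a singular point because the y'-coefficient 1 - 4/x has a pole at x = 0 and the y-coefficient 2 + 3/x + 6/x^2 has a pole at x = 0.
It is a regular singular point because x P_1(x) = p(x) = x - 4 and x^2 P_2(x) = q(x) = 2x^2 + 3x + 6 are polynomials, hence analytic at x = 0.
p(0) = -4,  q(0) = 6.
Indicial equation: r(r-1) + p(0) r + q(0) = 0, i.e. r^2 + (p(0) - 1) r + q(0) = 0, i.e. r^2 - 5 r + 6 = 0.
Discriminant: (-5)^2 - 4(6) = 1, so r = (5 ± 1)/2.
Solving: r_1 = 3, r_2 = 2.

indicial: r^2 - 5 r + 6 = 0; roots r_1 = 3, r_2 = 2


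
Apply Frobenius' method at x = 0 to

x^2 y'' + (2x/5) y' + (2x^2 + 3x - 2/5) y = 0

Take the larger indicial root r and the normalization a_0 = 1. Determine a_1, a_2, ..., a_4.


Write in Frobenius form y'' + (p(x)/x) y' + (q(x)/x^2) y = 0:
  p(x) = 2/5,  q(x) = 2x^2 + 3x - 2/5.
Indicial equation: r(r-1) + (2/5) r + (-2/5) = 0 -> roots r_1 = 1, r_2 = -2/5.
Take r = r_1 = 1. Let y(x) = x^r sum_{n>=0} a_n x^n with a_0 = 1.
Substitute y = x^r sum a_n x^n and match x^{r+n}. The recurrence is
  D(n) a_n + 3 a_{n-1} + 2 a_{n-2} = 0,  where D(n) = (r+n)(r+n-1) + (2/5)(r+n) + (-2/5).
  a_n = [-3 a_{n-1} - 2 a_{n-2}] / D(n).
Since the indicial polynomial factors as (r - r_1)(r - r_2), D(n) = (r_1 + n - r_1)(r_1 + n - r_2) = n(n + 7/5).
Evaluating step by step (a_0 = 1):
  n = 1: D(1) = 1(1 + 7/5) = 12/5; numerator = -3(1) = -3; a_1 = (-3)/(12/5) = -5/4
  n = 2: D(2) = 2(2 + 7/5) = 34/5; numerator = -3(-5/4) - 2(1) = 7/4; a_2 = (7/4)/(34/5) = 35/136
  n = 3: D(3) = 3(3 + 7/5) = 66/5; numerator = -3(35/136) - 2(-5/4) = 235/136; a_3 = (235/136)/(66/5) = 1175/8976
  n = 4: D(4) = 4(4 + 7/5) = 108/5; numerator = -3(1175/8976) - 2(35/136) = -2715/2992; a_4 = (-2715/2992)/(108/5) = -4525/107712

r = 1; a_0 = 1; a_1 = -5/4; a_2 = 35/136; a_3 = 1175/8976; a_4 = -4525/107712


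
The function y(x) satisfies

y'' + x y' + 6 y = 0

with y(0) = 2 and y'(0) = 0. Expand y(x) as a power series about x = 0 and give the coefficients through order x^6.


Ansatz: y(x) = sum_{n>=0} a_n x^n, so y'(x) = sum_{n>=1} n a_n x^(n-1) and y''(x) = sum_{n>=2} n(n-1) a_n x^(n-2).
Substitute into P(x) y'' + Q(x) y' + R(x) y = 0 with P(x) = 1, Q(x) = x, R(x) = 6, and match powers of x.
Initial conditions: a_0 = 2, a_1 = 0.
Setting the coefficient of each power of x to zero and solving order by order (substituting the coefficients already found):
  x^0: 2 a_2 + 6 a_0 = 0  ->  2 a_2 = -6 a_0 = -12  ->  a_2 = -6
  x^1: 6 a_3 + 7 a_1 = 0  ->  6 a_3 = -7 a_1 = 0  ->  a_3 = 0
  x^2: 12 a_4 + 8 a_2 = 0  ->  12 a_4 = -8 a_2 = 48  ->  a_4 = 4
  x^3: 20 a_5 + 9 a_3 = 0  ->  20 a_5 = -9 a_3 = 0  ->  a_5 = 0
  x^4: 30 a_6 + 10 a_4 = 0  ->  30 a_6 = -10 a_4 = -40  ->  a_6 = -4/3
Truncated series: y(x) = 2 - 6 x^2 + 4 x^4 - (4/3) x^6 + O(x^7).

a_0 = 2; a_1 = 0; a_2 = -6; a_3 = 0; a_4 = 4; a_5 = 0; a_6 = -4/3


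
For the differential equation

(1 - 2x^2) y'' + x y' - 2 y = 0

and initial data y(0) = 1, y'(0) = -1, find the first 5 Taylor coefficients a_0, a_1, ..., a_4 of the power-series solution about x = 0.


Ansatz: y(x) = sum_{n>=0} a_n x^n, so y'(x) = sum_{n>=1} n a_n x^(n-1) and y''(x) = sum_{n>=2} n(n-1) a_n x^(n-2).
Substitute into P(x) y'' + Q(x) y' + R(x) y = 0 with P(x) = 1 - 2x^2, Q(x) = x, R(x) = -2, and match powers of x.
Initial conditions: a_0 = 1, a_1 = -1.
Setting the coefficient of each power of x to zero and solving order by order (substituting the coefficients already found):
  x^0: 2 a_2 - 2 a_0 = 0  ->  2 a_2 = 2 a_0 = 2  ->  a_2 = 1
  x^1: 6 a_3 - a_1 = 0  ->  6 a_3 = a_1 = -1  ->  a_3 = -1/6
  x^2: 12 a_4 - 4 a_2 = 0  ->  12 a_4 = 4 a_2 = 4  ->  a_4 = 1/3
Truncated series: y(x) = 1 - x + x^2 - (1/6) x^3 + (1/3) x^4 + O(x^5).

a_0 = 1; a_1 = -1; a_2 = 1; a_3 = -1/6; a_4 = 1/3


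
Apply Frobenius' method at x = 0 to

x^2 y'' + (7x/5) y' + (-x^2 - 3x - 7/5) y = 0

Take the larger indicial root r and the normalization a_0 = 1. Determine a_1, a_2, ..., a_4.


Write in Frobenius form y'' + (p(x)/x) y' + (q(x)/x^2) y = 0:
  p(x) = 7/5,  q(x) = -x^2 - 3x - 7/5.
Indicial equation: r(r-1) + (7/5) r + (-7/5) = 0 -> roots r_1 = 1, r_2 = -7/5.
Take r = r_1 = 1. Let y(x) = x^r sum_{n>=0} a_n x^n with a_0 = 1.
Substitute y = x^r sum a_n x^n and match x^{r+n}. The recurrence is
  D(n) a_n - 3 a_{n-1} - 1 a_{n-2} = 0,  where D(n) = (r+n)(r+n-1) + (7/5)(r+n) + (-7/5).
  a_n = [3 a_{n-1} + 1 a_{n-2}] / D(n).
Since the indicial polynomial factors as (r - r_1)(r - r_2), D(n) = (r_1 + n - r_1)(r_1 + n - r_2) = n(n + 12/5).
Evaluating step by step (a_0 = 1):
  n = 1: D(1) = 1(1 + 12/5) = 17/5; numerator = 3(1) = 3; a_1 = (3)/(17/5) = 15/17
  n = 2: D(2) = 2(2 + 12/5) = 44/5; numerator = 3(15/17) + 1(1) = 62/17; a_2 = (62/17)/(44/5) = 155/374
  n = 3: D(3) = 3(3 + 12/5) = 81/5; numerator = 3(155/374) + 1(15/17) = 795/374; a_3 = (795/374)/(81/5) = 1325/10098
  n = 4: D(4) = 4(4 + 12/5) = 128/5; numerator = 3(1325/10098) + 1(155/374) = 80/99; a_4 = (80/99)/(128/5) = 25/792

r = 1; a_0 = 1; a_1 = 15/17; a_2 = 155/374; a_3 = 1325/10098; a_4 = 25/792


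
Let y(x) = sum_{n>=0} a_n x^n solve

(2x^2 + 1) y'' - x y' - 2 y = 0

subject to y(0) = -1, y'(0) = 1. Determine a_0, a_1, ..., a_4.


Ansatz: y(x) = sum_{n>=0} a_n x^n, so y'(x) = sum_{n>=1} n a_n x^(n-1) and y''(x) = sum_{n>=2} n(n-1) a_n x^(n-2).
Substitute into P(x) y'' + Q(x) y' + R(x) y = 0 with P(x) = 2x^2 + 1, Q(x) = -x, R(x) = -2, and match powers of x.
Initial conditions: a_0 = -1, a_1 = 1.
Setting the coefficient of each power of x to zero and solving order by order (substituting the coefficients already found):
  x^0: 2 a_2 - 2 a_0 = 0  ->  2 a_2 = 2 a_0 = -2  ->  a_2 = -1
  x^1: 6 a_3 - 3 a_1 = 0  ->  6 a_3 = 3 a_1 = 3  ->  a_3 = 1/2
  x^2: 12 a_4 = 0  ->  a_4 = 0
Truncated series: y(x) = -1 + x - x^2 + (1/2) x^3 + O(x^5).

a_0 = -1; a_1 = 1; a_2 = -1; a_3 = 1/2; a_4 = 0


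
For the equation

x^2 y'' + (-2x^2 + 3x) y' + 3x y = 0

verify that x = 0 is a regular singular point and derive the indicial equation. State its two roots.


Divide by x^2 to reach normal form y'' + P_1(x) y' + P_2(x) y = 0 with P_1(x) = -2 + 3/x and P_2(x) = 3/x.
x = 0 is a singular point because the y'-coefficient -2 + 3/x has a pole at x = 0 and the y-coefficient 3/x has a pole at x = 0.
It is a regular singular point because x P_1(x) = p(x) = 3 - 2x and x^2 P_2(x) = q(x) = 3x are polynomials, hence analytic at x = 0.
p(0) = 3,  q(0) = 0.
Indicial equation: r(r-1) + p(0) r + q(0) = 0, i.e. r^2 + (p(0) - 1) r + q(0) = 0, i.e. r^2 + 2 r = 0.
Discriminant: (2)^2 - 4(0) = 4, so r = (-2 ± 2)/2.
Solving: r_1 = 0, r_2 = -2.

indicial: r^2 + 2 r = 0; roots r_1 = 0, r_2 = -2


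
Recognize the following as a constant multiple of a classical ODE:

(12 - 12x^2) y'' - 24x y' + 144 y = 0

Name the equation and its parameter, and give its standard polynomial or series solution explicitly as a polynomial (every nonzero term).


All three coefficients share the factor 12; dividing through by 12 gives  (1 - x^2) y'' - 2x y' + 12 y = 0.
This matches the Legendre equation (1 - x^2) y'' - 2x y' + n(n+1) y = 0 (note the -2x y' term) with n(n+1) = 12, so n = 3; the polynomial solution is P_3(x).
With y = sum_k a_k x^k, matching x^k gives (k+2)(k+1) a_{k+2} = [k(k+1) - n(n+1)] a_k = (k - 3)(k + 4) a_k. The right side vanishes at k = 3, so the series with the parity of 3 terminates at degree 3.
Standard normalization (P_n(1) = 1): leading coefficient (2n)!/(2^n (n!)^2) = 720/(8*36) = 5/2, so a_3 = 5/2. Work downward with a_k = (k+1)(k+2) a_{k+2} / ((k - 3)(k + 4)):
  a_1 = (2)(3)(5/2) / ((1 - 3)(1 + 4)) = 15/(-10) = -3/2
Hence P_3(x) = 5 x^3/2 - 3 x/2.

P_3(x); series = 5 x^3/2 - 3 x/2


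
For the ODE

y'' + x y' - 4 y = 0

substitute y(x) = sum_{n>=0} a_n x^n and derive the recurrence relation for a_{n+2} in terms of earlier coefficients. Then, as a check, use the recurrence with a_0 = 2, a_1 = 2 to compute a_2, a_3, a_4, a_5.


Substitute y = sum_n a_n x^n.
y''(x) has coefficient (n+2)(n+1) a_{n+2} at x^n;
x y'(x) has coefficient n a_n at x^n (shift);
-4 y(x) has coefficient -4 a_n at x^n.
Matching x^n: (n+2)(n+1) a_{n+2} + (n - 4) a_n = 0.
Thus a_{n+2} = (-n + 4) / ((n+1)(n+2)) * a_n.

Check with a_0 = 2, a_1 = 2 (apply the recurrence for n = 0, 1, 2, 3): a_0 = 2, a_1 = 2, a_2 = 4, a_3 = 1, a_4 = 2/3, a_5 = 1/20.

a_(n+2) = (-n + 4) / ((n+1)(n+2)) * a_n; check: a_0 = 2, a_1 = 2, a_2 = 4, a_3 = 1, a_4 = 2/3, a_5 = 1/20


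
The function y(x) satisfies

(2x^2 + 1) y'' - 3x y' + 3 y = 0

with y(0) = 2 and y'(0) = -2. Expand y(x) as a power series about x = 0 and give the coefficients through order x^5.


Ansatz: y(x) = sum_{n>=0} a_n x^n, so y'(x) = sum_{n>=1} n a_n x^(n-1) and y''(x) = sum_{n>=2} n(n-1) a_n x^(n-2).
Substitute into P(x) y'' + Q(x) y' + R(x) y = 0 with P(x) = 2x^2 + 1, Q(x) = -3x, R(x) = 3, and match powers of x.
Initial conditions: a_0 = 2, a_1 = -2.
Setting the coefficient of each power of x to zero and solving order by order (substituting the coefficients already found):
  x^0: 2 a_2 + 3 a_0 = 0  ->  2 a_2 = -3 a_0 = -6  ->  a_2 = -3
  x^1: 6 a_3 = 0  ->  a_3 = 0
  x^2: 12 a_4 + a_2 = 0  ->  12 a_4 = -a_2 = 3  ->  a_4 = 1/4
  x^3: 20 a_5 + 6 a_3 = 0  ->  20 a_5 = -6 a_3 = 0  ->  a_5 = 0
Truncated series: y(x) = 2 - 2 x - 3 x^2 + (1/4) x^4 + O(x^6).

a_0 = 2; a_1 = -2; a_2 = -3; a_3 = 0; a_4 = 1/4; a_5 = 0


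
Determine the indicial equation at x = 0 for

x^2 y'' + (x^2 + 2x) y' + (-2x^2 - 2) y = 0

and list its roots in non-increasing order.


Divide by x^2 to reach normal form y'' + P_1(x) y' + P_2(x) y = 0 with P_1(x) = 1 + 2/x and P_2(x) = -2 - 2/x^2.
x = 0 is a singular point because the y'-coefficient 1 + 2/x has a pole at x = 0 and the y-coefficient -2 - 2/x^2 has a pole at x = 0.
It is a regular singular point because x P_1(x) = p(x) = x + 2 and x^2 P_2(x) = q(x) = -2x^2 - 2 are polynomials, hence analytic at x = 0.
p(0) = 2,  q(0) = -2.
Indicial equation: r(r-1) + p(0) r + q(0) = 0, i.e. r^2 + (p(0) - 1) r + q(0) = 0, i.e. r^2 + 1 r - 2 = 0.
Discriminant: (1)^2 - 4(-2) = 9, so r = (-1 ± 3)/2.
Solving: r_1 = 1, r_2 = -2.

indicial: r^2 + 1 r - 2 = 0; roots r_1 = 1, r_2 = -2


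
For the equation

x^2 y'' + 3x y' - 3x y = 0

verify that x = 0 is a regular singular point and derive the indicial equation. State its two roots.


Divide by x^2 to reach normal form y'' + P_1(x) y' + P_2(x) y = 0 with P_1(x) = 3/x and P_2(x) = -3/x.
x = 0 is a singular point because the y'-coefficient 3/x has a pole at x = 0 and the y-coefficient -3/x has a pole at x = 0.
It is a regular singular point because x P_1(x) = p(x) = 3 and x^2 P_2(x) = q(x) = -3x are polynomials, hence analytic at x = 0.
p(0) = 3,  q(0) = 0.
Indicial equation: r(r-1) + p(0) r + q(0) = 0, i.e. r^2 + (p(0) - 1) r + q(0) = 0, i.e. r^2 + 2 r = 0.
Discriminant: (2)^2 - 4(0) = 4, so r = (-2 ± 2)/2.
Solving: r_1 = 0, r_2 = -2.

indicial: r^2 + 2 r = 0; roots r_1 = 0, r_2 = -2


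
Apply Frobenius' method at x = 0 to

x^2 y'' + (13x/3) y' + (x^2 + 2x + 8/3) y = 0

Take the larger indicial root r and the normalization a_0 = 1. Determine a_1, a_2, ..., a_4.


Write in Frobenius form y'' + (p(x)/x) y' + (q(x)/x^2) y = 0:
  p(x) = 13/3,  q(x) = x^2 + 2x + 8/3.
Indicial equation: r(r-1) + (13/3) r + (8/3) = 0 -> roots r_1 = -4/3, r_2 = -2.
Take r = r_1 = -4/3. Let y(x) = x^r sum_{n>=0} a_n x^n with a_0 = 1.
Substitute y = x^r sum a_n x^n and match x^{r+n}. The recurrence is
  D(n) a_n + 2 a_{n-1} + 1 a_{n-2} = 0,  where D(n) = (r+n)(r+n-1) + (13/3)(r+n) + (8/3).
  a_n = [-2 a_{n-1} - 1 a_{n-2}] / D(n).
Since the indicial polynomial factors as (r - r_1)(r - r_2), D(n) = (r_1 + n - r_1)(r_1 + n - r_2) = n(n + 2/3).
Evaluating step by step (a_0 = 1):
  n = 1: D(1) = 1(1 + 2/3) = 5/3; numerator = -2(1) = -2; a_1 = (-2)/(5/3) = -6/5
  n = 2: D(2) = 2(2 + 2/3) = 16/3; numerator = -2(-6/5) - 1(1) = 7/5; a_2 = (7/5)/(16/3) = 21/80
  n = 3: D(3) = 3(3 + 2/3) = 11; numerator = -2(21/80) - 1(-6/5) = 27/40; a_3 = (27/40)/(11) = 27/440
  n = 4: D(4) = 4(4 + 2/3) = 56/3; numerator = -2(27/440) - 1(21/80) = -339/880; a_4 = (-339/880)/(56/3) = -1017/49280

r = -4/3; a_0 = 1; a_1 = -6/5; a_2 = 21/80; a_3 = 27/440; a_4 = -1017/49280


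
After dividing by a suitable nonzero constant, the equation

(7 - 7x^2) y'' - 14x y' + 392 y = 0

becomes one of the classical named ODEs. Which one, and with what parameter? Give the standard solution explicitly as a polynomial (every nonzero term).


All three coefficients share the factor 7; dividing through by 7 gives  (1 - x^2) y'' - 2x y' + 56 y = 0.
This matches the Legendre equation (1 - x^2) y'' - 2x y' + n(n+1) y = 0 (note the -2x y' term) with n(n+1) = 56, so n = 7; the polynomial solution is P_7(x).
With y = sum_k a_k x^k, matching x^k gives (k+2)(k+1) a_{k+2} = [k(k+1) - n(n+1)] a_k = (k - 7)(k + 8) a_k. The right side vanishes at k = 7, so the series with the parity of 7 terminates at degree 7.
Standard normalization (P_n(1) = 1): leading coefficient (2n)!/(2^n (n!)^2) = 87178291200/(128*25401600) = 429/16, so a_7 = 429/16. Work downward with a_k = (k+1)(k+2) a_{k+2} / ((k - 7)(k + 8)):
  a_5 = (6)(7)(429/16) / ((5 - 7)(5 + 8)) = (9009/8)/(-26) = -693/16
  a_3 = (4)(5)(-693/16) / ((3 - 7)(3 + 8)) = (-3465/4)/(-44) = 315/16
  a_1 = (2)(3)(315/16) / ((1 - 7)(1 + 8)) = (945/8)/(-54) = -35/16
Hence P_7(x) = 429 x^7/16 - 693 x^5/16 + 315 x^3/16 - 35 x/16.

P_7(x); series = 429 x^7/16 - 693 x^5/16 + 315 x^3/16 - 35 x/16


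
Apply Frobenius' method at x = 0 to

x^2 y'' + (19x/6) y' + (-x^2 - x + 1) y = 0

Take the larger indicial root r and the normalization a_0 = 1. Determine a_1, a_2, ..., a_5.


Write in Frobenius form y'' + (p(x)/x) y' + (q(x)/x^2) y = 0:
  p(x) = 19/6,  q(x) = -x^2 - x + 1.
Indicial equation: r(r-1) + (19/6) r + (1) = 0 -> roots r_1 = -2/3, r_2 = -3/2.
Take r = r_1 = -2/3. Let y(x) = x^r sum_{n>=0} a_n x^n with a_0 = 1.
Substitute y = x^r sum a_n x^n and match x^{r+n}. The recurrence is
  D(n) a_n - 1 a_{n-1} - 1 a_{n-2} = 0,  where D(n) = (r+n)(r+n-1) + (19/6)(r+n) + (1).
  a_n = [1 a_{n-1} + 1 a_{n-2}] / D(n).
Since the indicial polynomial factors as (r - r_1)(r - r_2), D(n) = (r_1 + n - r_1)(r_1 + n - r_2) = n(n + 5/6).
Evaluating step by step (a_0 = 1):
  n = 1: D(1) = 1(1 + 5/6) = 11/6; numerator = 1(1) = 1; a_1 = (1)/(11/6) = 6/11
  n = 2: D(2) = 2(2 + 5/6) = 17/3; numerator = 1(6/11) + 1(1) = 17/11; a_2 = (17/11)/(17/3) = 3/11
  n = 3: D(3) = 3(3 + 5/6) = 23/2; numerator = 1(3/11) + 1(6/11) = 9/11; a_3 = (9/11)/(23/2) = 18/253
  n = 4: D(4) = 4(4 + 5/6) = 58/3; numerator = 1(18/253) + 1(3/11) = 87/253; a_4 = (87/253)/(58/3) = 9/506
  n = 5: D(5) = 5(5 + 5/6) = 175/6; numerator = 1(9/506) + 1(18/253) = 45/506; a_5 = (45/506)/(175/6) = 27/8855

r = -2/3; a_0 = 1; a_1 = 6/11; a_2 = 3/11; a_3 = 18/253; a_4 = 9/506; a_5 = 27/8855


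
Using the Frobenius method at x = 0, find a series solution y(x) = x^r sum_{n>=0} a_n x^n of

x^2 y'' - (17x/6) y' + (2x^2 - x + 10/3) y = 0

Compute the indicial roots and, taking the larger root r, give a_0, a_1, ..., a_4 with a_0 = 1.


Write in Frobenius form y'' + (p(x)/x) y' + (q(x)/x^2) y = 0:
  p(x) = -17/6,  q(x) = 2x^2 - x + 10/3.
Indicial equation: r(r-1) + (-17/6) r + (10/3) = 0 -> roots r_1 = 5/2, r_2 = 4/3.
Take r = r_1 = 5/2. Let y(x) = x^r sum_{n>=0} a_n x^n with a_0 = 1.
Substitute y = x^r sum a_n x^n and match x^{r+n}. The recurrence is
  D(n) a_n - 1 a_{n-1} + 2 a_{n-2} = 0,  where D(n) = (r+n)(r+n-1) + (-17/6)(r+n) + (10/3).
  a_n = [1 a_{n-1} - 2 a_{n-2}] / D(n).
Since the indicial polynomial factors as (r - r_1)(r - r_2), D(n) = (r_1 + n - r_1)(r_1 + n - r_2) = n(n + 7/6).
Evaluating step by step (a_0 = 1):
  n = 1: D(1) = 1(1 + 7/6) = 13/6; numerator = 1(1) = 1; a_1 = (1)/(13/6) = 6/13
  n = 2: D(2) = 2(2 + 7/6) = 19/3; numerator = 1(6/13) - 2(1) = -20/13; a_2 = (-20/13)/(19/3) = -60/247
  n = 3: D(3) = 3(3 + 7/6) = 25/2; numerator = 1(-60/247) - 2(6/13) = -288/247; a_3 = (-288/247)/(25/2) = -576/6175
  n = 4: D(4) = 4(4 + 7/6) = 62/3; numerator = 1(-576/6175) - 2(-60/247) = 2424/6175; a_4 = (2424/6175)/(62/3) = 3636/191425

r = 5/2; a_0 = 1; a_1 = 6/13; a_2 = -60/247; a_3 = -576/6175; a_4 = 3636/191425


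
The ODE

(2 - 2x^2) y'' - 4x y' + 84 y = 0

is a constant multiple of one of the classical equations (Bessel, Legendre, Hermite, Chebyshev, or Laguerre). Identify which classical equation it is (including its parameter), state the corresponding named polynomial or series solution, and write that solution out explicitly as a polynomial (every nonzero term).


All three coefficients share the factor 2; dividing through by 2 gives  (1 - x^2) y'' - 2x y' + 42 y = 0.
This matches the Legendre equation (1 - x^2) y'' - 2x y' + n(n+1) y = 0 (note the -2x y' term) with n(n+1) = 42, so n = 6; the polynomial solution is P_6(x).
With y = sum_k a_k x^k, matching x^k gives (k+2)(k+1) a_{k+2} = [k(k+1) - n(n+1)] a_k = (k - 6)(k + 7) a_k. The right side vanishes at k = 6, so the series with the parity of 6 terminates at degree 6.
Standard normalization (P_n(1) = 1): leading coefficient (2n)!/(2^n (n!)^2) = 479001600/(64*518400) = 231/16, so a_6 = 231/16. Work downward with a_k = (k+1)(k+2) a_{k+2} / ((k - 6)(k + 7)):
  a_4 = (5)(6)(231/16) / ((4 - 6)(4 + 7)) = (3465/8)/(-22) = -315/16
  a_2 = (3)(4)(-315/16) / ((2 - 6)(2 + 7)) = (-945/4)/(-36) = 105/16
  a_0 = (1)(2)(105/16) / ((0 - 6)(0 + 7)) = (105/8)/(-42) = -5/16
Hence P_6(x) = 231 x^6/16 - 315 x^4/16 + 105 x^2/16 - 5/16.

P_6(x); series = 231 x^6/16 - 315 x^4/16 + 105 x^2/16 - 5/16


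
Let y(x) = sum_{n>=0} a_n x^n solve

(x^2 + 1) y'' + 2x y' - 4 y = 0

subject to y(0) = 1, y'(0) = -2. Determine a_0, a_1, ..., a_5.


Ansatz: y(x) = sum_{n>=0} a_n x^n, so y'(x) = sum_{n>=1} n a_n x^(n-1) and y''(x) = sum_{n>=2} n(n-1) a_n x^(n-2).
Substitute into P(x) y'' + Q(x) y' + R(x) y = 0 with P(x) = x^2 + 1, Q(x) = 2x, R(x) = -4, and match powers of x.
Initial conditions: a_0 = 1, a_1 = -2.
Setting the coefficient of each power of x to zero and solving order by order (substituting the coefficients already found):
  x^0: 2 a_2 - 4 a_0 = 0  ->  2 a_2 = 4 a_0 = 4  ->  a_2 = 2
  x^1: 6 a_3 - 2 a_1 = 0  ->  6 a_3 = 2 a_1 = -4  ->  a_3 = -2/3
  x^2: 12 a_4 + 2 a_2 = 0  ->  12 a_4 = -2 a_2 = -4  ->  a_4 = -1/3
  x^3: 20 a_5 + 8 a_3 = 0  ->  20 a_5 = -8 a_3 = 16/3  ->  a_5 = 4/15
Truncated series: y(x) = 1 - 2 x + 2 x^2 - (2/3) x^3 - (1/3) x^4 + (4/15) x^5 + O(x^6).

a_0 = 1; a_1 = -2; a_2 = 2; a_3 = -2/3; a_4 = -1/3; a_5 = 4/15


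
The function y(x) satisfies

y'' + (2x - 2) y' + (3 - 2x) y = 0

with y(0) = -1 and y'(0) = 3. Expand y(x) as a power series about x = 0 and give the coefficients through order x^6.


Ansatz: y(x) = sum_{n>=0} a_n x^n, so y'(x) = sum_{n>=1} n a_n x^(n-1) and y''(x) = sum_{n>=2} n(n-1) a_n x^(n-2).
Substitute into P(x) y'' + Q(x) y' + R(x) y = 0 with P(x) = 1, Q(x) = 2x - 2, R(x) = 3 - 2x, and match powers of x.
Initial conditions: a_0 = -1, a_1 = 3.
Setting the coefficient of each power of x to zero and solving order by order (substituting the coefficients already found):
  x^0: 2 a_2 - 2 a_1 + 3 a_0 = 0  ->  2 a_2 = 2 a_1 - 3 a_0 = 9  ->  a_2 = 9/2
  x^1: 6 a_3 - 4 a_2 + 5 a_1 - 2 a_0 = 0  ->  6 a_3 = 4 a_2 - 5 a_1 + 2 a_0 = 1  ->  a_3 = 1/6
  x^2: 12 a_4 - 6 a_3 + 7 a_2 - 2 a_1 = 0  ->  12 a_4 = 6 a_3 - 7 a_2 + 2 a_1 = -49/2  ->  a_4 = -49/24
  x^3: 20 a_5 - 8 a_4 + 9 a_3 - 2 a_2 = 0  ->  20 a_5 = 8 a_4 - 9 a_3 + 2 a_2 = -53/6  ->  a_5 = -53/120
  x^4: 30 a_6 - 10 a_5 + 11 a_4 - 2 a_3 = 0  ->  30 a_6 = 10 a_5 - 11 a_4 + 2 a_3 = 147/8  ->  a_6 = 49/80
Truncated series: y(x) = -1 + 3 x + (9/2) x^2 + (1/6) x^3 - (49/24) x^4 - (53/120) x^5 + (49/80) x^6 + O(x^7).

a_0 = -1; a_1 = 3; a_2 = 9/2; a_3 = 1/6; a_4 = -49/24; a_5 = -53/120; a_6 = 49/80


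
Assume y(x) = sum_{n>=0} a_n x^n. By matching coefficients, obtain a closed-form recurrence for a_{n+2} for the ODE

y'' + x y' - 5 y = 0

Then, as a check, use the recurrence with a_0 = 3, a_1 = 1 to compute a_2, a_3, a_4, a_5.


Substitute y = sum_n a_n x^n.
y''(x) has coefficient (n+2)(n+1) a_{n+2} at x^n;
x y'(x) has coefficient n a_n at x^n (shift);
-5 y(x) has coefficient -5 a_n at x^n.
Matching x^n: (n+2)(n+1) a_{n+2} + (n - 5) a_n = 0.
Thus a_{n+2} = (-n + 5) / ((n+1)(n+2)) * a_n.

Check with a_0 = 3, a_1 = 1 (apply the recurrence for n = 0, 1, 2, 3): a_0 = 3, a_1 = 1, a_2 = 15/2, a_3 = 2/3, a_4 = 15/8, a_5 = 1/15.

a_(n+2) = (-n + 5) / ((n+1)(n+2)) * a_n; check: a_0 = 3, a_1 = 1, a_2 = 15/2, a_3 = 2/3, a_4 = 15/8, a_5 = 1/15


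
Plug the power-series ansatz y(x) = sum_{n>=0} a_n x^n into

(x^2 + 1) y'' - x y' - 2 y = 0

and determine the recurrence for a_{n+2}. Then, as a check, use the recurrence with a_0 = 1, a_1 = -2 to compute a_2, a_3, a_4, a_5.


Substitute y = sum_n a_n x^n.
(1 + 1 x^2) y'' contributes (n+2)(n+1) a_{n+2} + n(n-1) a_n at x^n.
-x y'(x) contributes -n a_n at x^n.
-2 y(x) contributes -2 a_n at x^n.
Matching x^n: (n+2)(n+1) a_{n+2} + (n(n-1) - n - 2) a_n = 0.
Thus a_{n+2} = (-n(n-1) + n + 2) / ((n+1)(n+2)) * a_n.

Check with a_0 = 1, a_1 = -2 (apply the recurrence for n = 0, 1, 2, 3): a_0 = 1, a_1 = -2, a_2 = 1, a_3 = -1, a_4 = 1/6, a_5 = 1/20.

a_(n+2) = (-n(n-1) + n + 2) / ((n+1)(n+2)) * a_n; check: a_0 = 1, a_1 = -2, a_2 = 1, a_3 = -1, a_4 = 1/6, a_5 = 1/20


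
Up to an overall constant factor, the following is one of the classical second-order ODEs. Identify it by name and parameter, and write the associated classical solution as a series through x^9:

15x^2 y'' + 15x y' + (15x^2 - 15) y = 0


All three coefficients share the factor 15; dividing through by 15 gives  x^2 y'' + x y' + (x^2 - 1) y = 0.
This matches the Bessel equation x^2 y'' + x y' + (x^2 - nu^2) y = 0 with nu^2 = 1, so nu = 1; the solution bounded at x = 0 is J_1(x).
Frobenius at x = 0: indicial roots ±nu; for r = nu the recurrence k(k + 2nu) c_k = -c_{k-2} gives the standard series J_nu(x) = sum_{k>=0} (-1)^k / (k! (k+nu)!) (x/2)^(2k+nu). Evaluate the first 5 terms:
  k = 0: (-1)^0 / (0! * 1! * 2^1) x^1 = 1/(1*1*2) x^1 = (1/2) x^1
  k = 1: (-1)^1 / (1! * 2! * 2^3) x^3 = -1/(1*2*8) x^3 = (-1/16) x^3
  k = 2: (-1)^2 / (2! * 3! * 2^5) x^5 = 1/(2*6*32) x^5 = (1/384) x^5
  k = 3: (-1)^3 / (3! * 4! * 2^7) x^7 = -1/(6*24*128) x^7 = (-1/18432) x^7
  k = 4: (-1)^4 / (4! * 5! * 2^9) x^9 = 1/(24*120*512) x^9 = (1/1474560) x^9
Hence J_1(x) = x^9/1474560 - x^7/18432 + x^5/384 - x^3/16 + x/2 + ....

J_1(x); series = x^9/1474560 - x^7/18432 + x^5/384 - x^3/16 + x/2


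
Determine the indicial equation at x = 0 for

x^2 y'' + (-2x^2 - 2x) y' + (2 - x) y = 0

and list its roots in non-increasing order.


Divide by x^2 to reach normal form y'' + P_1(x) y' + P_2(x) y = 0 with P_1(x) = -2 - 2/x and P_2(x) = -1/x + 2/x^2.
x = 0 is a singular point because the y'-coefficient -2 - 2/x has a pole at x = 0 and the y-coefficient -1/x + 2/x^2 has a pole at x = 0.
It is a regular singular point because x P_1(x) = p(x) = -2x - 2 and x^2 P_2(x) = q(x) = 2 - x are polynomials, hence analytic at x = 0.
p(0) = -2,  q(0) = 2.
Indicial equation: r(r-1) + p(0) r + q(0) = 0, i.e. r^2 + (p(0) - 1) r + q(0) = 0, i.e. r^2 - 3 r + 2 = 0.
Discriminant: (-3)^2 - 4(2) = 1, so r = (3 ± 1)/2.
Solving: r_1 = 2, r_2 = 1.

indicial: r^2 - 3 r + 2 = 0; roots r_1 = 2, r_2 = 1


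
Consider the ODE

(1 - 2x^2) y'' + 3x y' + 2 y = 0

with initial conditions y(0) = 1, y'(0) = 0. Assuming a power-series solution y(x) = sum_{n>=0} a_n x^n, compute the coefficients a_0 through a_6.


Ansatz: y(x) = sum_{n>=0} a_n x^n, so y'(x) = sum_{n>=1} n a_n x^(n-1) and y''(x) = sum_{n>=2} n(n-1) a_n x^(n-2).
Substitute into P(x) y'' + Q(x) y' + R(x) y = 0 with P(x) = 1 - 2x^2, Q(x) = 3x, R(x) = 2, and match powers of x.
Initial conditions: a_0 = 1, a_1 = 0.
Setting the coefficient of each power of x to zero and solving order by order (substituting the coefficients already found):
  x^0: 2 a_2 + 2 a_0 = 0  ->  2 a_2 = -2 a_0 = -2  ->  a_2 = -1
  x^1: 6 a_3 + 5 a_1 = 0  ->  6 a_3 = -5 a_1 = 0  ->  a_3 = 0
  x^2: 12 a_4 + 4 a_2 = 0  ->  12 a_4 = -4 a_2 = 4  ->  a_4 = 1/3
  x^3: 20 a_5 - a_3 = 0  ->  20 a_5 = a_3 = 0  ->  a_5 = 0
  x^4: 30 a_6 - 10 a_4 = 0  ->  30 a_6 = 10 a_4 = 10/3  ->  a_6 = 1/9
Truncated series: y(x) = 1 - x^2 + (1/3) x^4 + (1/9) x^6 + O(x^7).

a_0 = 1; a_1 = 0; a_2 = -1; a_3 = 0; a_4 = 1/3; a_5 = 0; a_6 = 1/9


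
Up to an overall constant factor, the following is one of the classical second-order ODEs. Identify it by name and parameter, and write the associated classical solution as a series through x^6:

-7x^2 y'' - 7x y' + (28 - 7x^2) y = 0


All three coefficients share the factor -7; dividing through by -7 gives  x^2 y'' + x y' + (x^2 - 4) y = 0.
This matches the Bessel equation x^2 y'' + x y' + (x^2 - nu^2) y = 0 with nu^2 = 4, so nu = 2; the solution bounded at x = 0 is J_2(x).
Frobenius at x = 0: indicial roots ±nu; for r = nu the recurrence k(k + 2nu) c_k = -c_{k-2} gives the standard series J_nu(x) = sum_{k>=0} (-1)^k / (k! (k+nu)!) (x/2)^(2k+nu). Evaluate the first 3 terms:
  k = 0: (-1)^0 / (0! * 2! * 2^2) x^2 = 1/(1*2*4) x^2 = (1/8) x^2
  k = 1: (-1)^1 / (1! * 3! * 2^4) x^4 = -1/(1*6*16) x^4 = (-1/96) x^4
  k = 2: (-1)^2 / (2! * 4! * 2^6) x^6 = 1/(2*24*64) x^6 = (1/3072) x^6
Hence J_2(x) = x^6/3072 - x^4/96 + x^2/8 + ....

J_2(x); series = x^6/3072 - x^4/96 + x^2/8


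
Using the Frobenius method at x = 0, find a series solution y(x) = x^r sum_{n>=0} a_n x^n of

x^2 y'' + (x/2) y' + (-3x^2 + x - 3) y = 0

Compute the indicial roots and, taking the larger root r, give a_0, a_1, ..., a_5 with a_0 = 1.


Write in Frobenius form y'' + (p(x)/x) y' + (q(x)/x^2) y = 0:
  p(x) = 1/2,  q(x) = -3x^2 + x - 3.
Indicial equation: r(r-1) + (1/2) r + (-3) = 0 -> roots r_1 = 2, r_2 = -3/2.
Take r = r_1 = 2. Let y(x) = x^r sum_{n>=0} a_n x^n with a_0 = 1.
Substitute y = x^r sum a_n x^n and match x^{r+n}. The recurrence is
  D(n) a_n + 1 a_{n-1} - 3 a_{n-2} = 0,  where D(n) = (r+n)(r+n-1) + (1/2)(r+n) + (-3).
  a_n = [-1 a_{n-1} + 3 a_{n-2}] / D(n).
Since the indicial polynomial factors as (r - r_1)(r - r_2), D(n) = (r_1 + n - r_1)(r_1 + n - r_2) = n(n + 7/2).
Evaluating step by step (a_0 = 1):
  n = 1: D(1) = 1(1 + 7/2) = 9/2; numerator = -1(1) = -1; a_1 = (-1)/(9/2) = -2/9
  n = 2: D(2) = 2(2 + 7/2) = 11; numerator = -1(-2/9) + 3(1) = 29/9; a_2 = (29/9)/(11) = 29/99
  n = 3: D(3) = 3(3 + 7/2) = 39/2; numerator = -1(29/99) + 3(-2/9) = -95/99; a_3 = (-95/99)/(39/2) = -190/3861
  n = 4: D(4) = 4(4 + 7/2) = 30; numerator = -1(-190/3861) + 3(29/99) = 3583/3861; a_4 = (3583/3861)/(30) = 3583/115830
  n = 5: D(5) = 5(5 + 7/2) = 85/2; numerator = -1(3583/115830) + 3(-190/3861) = -1591/8910; a_5 = (-1591/8910)/(85/2) = -1591/378675

r = 2; a_0 = 1; a_1 = -2/9; a_2 = 29/99; a_3 = -190/3861; a_4 = 3583/115830; a_5 = -1591/378675


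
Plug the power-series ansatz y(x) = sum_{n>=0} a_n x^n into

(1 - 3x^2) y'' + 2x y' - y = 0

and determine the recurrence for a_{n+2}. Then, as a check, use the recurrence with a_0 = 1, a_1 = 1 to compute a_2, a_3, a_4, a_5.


Substitute y = sum_n a_n x^n.
(1 - 3 x^2) y'' contributes (n+2)(n+1) a_{n+2} - 3 n(n-1) a_n at x^n.
2 x y'(x) contributes 2 n a_n at x^n.
-y(x) contributes -1 a_n at x^n.
Matching x^n: (n+2)(n+1) a_{n+2} + (-3 n(n-1) + 2 n - 1) a_n = 0.
Thus a_{n+2} = (3 n(n-1) - 2 n + 1) / ((n+1)(n+2)) * a_n.

Check with a_0 = 1, a_1 = 1 (apply the recurrence for n = 0, 1, 2, 3): a_0 = 1, a_1 = 1, a_2 = 1/2, a_3 = -1/6, a_4 = 1/8, a_5 = -13/120.

a_(n+2) = (3 n(n-1) - 2 n + 1) / ((n+1)(n+2)) * a_n; check: a_0 = 1, a_1 = 1, a_2 = 1/2, a_3 = -1/6, a_4 = 1/8, a_5 = -13/120


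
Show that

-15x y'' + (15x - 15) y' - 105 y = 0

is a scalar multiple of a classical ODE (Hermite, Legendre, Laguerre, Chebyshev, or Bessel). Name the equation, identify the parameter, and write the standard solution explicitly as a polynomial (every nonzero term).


All three coefficients share the factor -15; dividing through by -15 gives  x y'' + (1 - x) y' + 7 y = 0.
This matches the Laguerre equation x y'' + (1 - x) y' + n y = 0 with n = 7; the polynomial solution is L_7(x).
With y = sum_k a_k x^k, matching x^k gives (k+1)k a_{k+1} + (k+1) a_{k+1} - k a_k + n a_k = 0, i.e. (k+1)^2 a_{k+1} = (k - n) a_k = (k - 7) a_k. The right side vanishes at k = 7, so the series terminates at degree 7.
Standard normalization L_n(0) = 1 gives a_0 = 1. Work upward with a_{k+1} = (k - 7) a_k / (k+1)^2:
  a_1 = (0 - 7)(1) / 1^2 = -7/1 = -7
  a_2 = (1 - 7)(-7) / 2^2 = 42/4 = 21/2
  a_3 = (2 - 7)(21/2) / 3^2 = (-105/2)/9 = -35/6
  a_4 = (3 - 7)(-35/6) / 4^2 = (70/3)/16 = 35/24
  a_5 = (4 - 7)(35/24) / 5^2 = (-35/8)/25 = -7/40
  a_6 = (5 - 7)(-7/40) / 6^2 = (7/20)/36 = 7/720
  a_7 = (6 - 7)(7/720) / 7^2 = (-7/720)/49 = -1/5040
Hence L_7(x) = -x^7/5040 + 7 x^6/720 - 7 x^5/40 + 35 x^4/24 - 35 x^3/6 + 21 x^2/2 - 7 x + 1.

L_7(x); series = -x^7/5040 + 7 x^6/720 - 7 x^5/40 + 35 x^4/24 - 35 x^3/6 + 21 x^2/2 - 7 x + 1


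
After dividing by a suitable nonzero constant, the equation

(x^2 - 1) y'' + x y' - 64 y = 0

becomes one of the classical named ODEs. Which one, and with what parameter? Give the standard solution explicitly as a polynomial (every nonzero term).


All three coefficients share the factor -1; dividing through by -1 gives  (1 - x^2) y'' - x y' + 64 y = 0.
This matches the Chebyshev equation (1 - x^2) y'' - x y' + n^2 y = 0 (note the -x y' term, not -2x y') with n^2 = 64, so n = 8; the polynomial solution is T_8(x).
With y = sum_k a_k x^k, matching x^k gives (k+2)(k+1) a_{k+2} = (k^2 - n^2) a_k = (k - 8)(k + 8) a_k. The right side vanishes at k = 8, so the series with the parity of 8 terminates at degree 8.
Standard normalization: leading coefficient of T_n is 2^(n-1), so a_8 = 2^7 = 128. Work downward with a_k = (k+1)(k+2) a_{k+2} / ((k - 8)(k + 8)):
  a_6 = (7)(8)(128) / ((6 - 8)(6 + 8)) = 7168/(-28) = -256
  a_4 = (5)(6)(-256) / ((4 - 8)(4 + 8)) = -7680/(-48) = 160
  a_2 = (3)(4)(160) / ((2 - 8)(2 + 8)) = 1920/(-60) = -32
  a_0 = (1)(2)(-32) / ((0 - 8)(0 + 8)) = -64/(-64) = 1
Hence T_8(x) = 128 x^8 - 256 x^6 + 160 x^4 - 32 x^2 + 1.

T_8(x); series = 128 x^8 - 256 x^6 + 160 x^4 - 32 x^2 + 1


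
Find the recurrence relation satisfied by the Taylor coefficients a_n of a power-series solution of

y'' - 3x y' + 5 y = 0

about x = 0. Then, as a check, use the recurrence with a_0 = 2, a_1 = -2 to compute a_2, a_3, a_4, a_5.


Substitute y = sum_n a_n x^n.
y''(x) has coefficient (n+2)(n+1) a_{n+2} at x^n;
-3 x y'(x) has coefficient -3 n a_n at x^n (shift);
5 y(x) has coefficient 5 a_n at x^n.
Matching x^n: (n+2)(n+1) a_{n+2} + (-3n + 5) a_n = 0.
Thus a_{n+2} = (3n - 5) / ((n+1)(n+2)) * a_n.

Check with a_0 = 2, a_1 = -2 (apply the recurrence for n = 0, 1, 2, 3): a_0 = 2, a_1 = -2, a_2 = -5, a_3 = 2/3, a_4 = -5/12, a_5 = 2/15.

a_(n+2) = (3n - 5) / ((n+1)(n+2)) * a_n; check: a_0 = 2, a_1 = -2, a_2 = -5, a_3 = 2/3, a_4 = -5/12, a_5 = 2/15


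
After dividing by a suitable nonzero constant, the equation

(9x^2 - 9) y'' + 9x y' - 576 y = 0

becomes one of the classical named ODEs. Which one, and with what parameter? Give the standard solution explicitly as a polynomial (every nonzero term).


All three coefficients share the factor -9; dividing through by -9 gives  (1 - x^2) y'' - x y' + 64 y = 0.
This matches the Chebyshev equation (1 - x^2) y'' - x y' + n^2 y = 0 (note the -x y' term, not -2x y') with n^2 = 64, so n = 8; the polynomial solution is T_8(x).
With y = sum_k a_k x^k, matching x^k gives (k+2)(k+1) a_{k+2} = (k^2 - n^2) a_k = (k - 8)(k + 8) a_k. The right side vanishes at k = 8, so the series with the parity of 8 terminates at degree 8.
Standard normalization: leading coefficient of T_n is 2^(n-1), so a_8 = 2^7 = 128. Work downward with a_k = (k+1)(k+2) a_{k+2} / ((k - 8)(k + 8)):
  a_6 = (7)(8)(128) / ((6 - 8)(6 + 8)) = 7168/(-28) = -256
  a_4 = (5)(6)(-256) / ((4 - 8)(4 + 8)) = -7680/(-48) = 160
  a_2 = (3)(4)(160) / ((2 - 8)(2 + 8)) = 1920/(-60) = -32
  a_0 = (1)(2)(-32) / ((0 - 8)(0 + 8)) = -64/(-64) = 1
Hence T_8(x) = 128 x^8 - 256 x^6 + 160 x^4 - 32 x^2 + 1.

T_8(x); series = 128 x^8 - 256 x^6 + 160 x^4 - 32 x^2 + 1


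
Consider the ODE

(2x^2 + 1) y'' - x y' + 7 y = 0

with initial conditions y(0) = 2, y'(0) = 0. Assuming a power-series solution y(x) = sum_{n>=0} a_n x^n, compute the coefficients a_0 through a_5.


Ansatz: y(x) = sum_{n>=0} a_n x^n, so y'(x) = sum_{n>=1} n a_n x^(n-1) and y''(x) = sum_{n>=2} n(n-1) a_n x^(n-2).
Substitute into P(x) y'' + Q(x) y' + R(x) y = 0 with P(x) = 2x^2 + 1, Q(x) = -x, R(x) = 7, and match powers of x.
Initial conditions: a_0 = 2, a_1 = 0.
Setting the coefficient of each power of x to zero and solving order by order (substituting the coefficients already found):
  x^0: 2 a_2 + 7 a_0 = 0  ->  2 a_2 = -7 a_0 = -14  ->  a_2 = -7
  x^1: 6 a_3 + 6 a_1 = 0  ->  6 a_3 = -6 a_1 = 0  ->  a_3 = 0
  x^2: 12 a_4 + 9 a_2 = 0  ->  12 a_4 = -9 a_2 = 63  ->  a_4 = 21/4
  x^3: 20 a_5 + 16 a_3 = 0  ->  20 a_5 = -16 a_3 = 0  ->  a_5 = 0
Truncated series: y(x) = 2 - 7 x^2 + (21/4) x^4 + O(x^6).

a_0 = 2; a_1 = 0; a_2 = -7; a_3 = 0; a_4 = 21/4; a_5 = 0


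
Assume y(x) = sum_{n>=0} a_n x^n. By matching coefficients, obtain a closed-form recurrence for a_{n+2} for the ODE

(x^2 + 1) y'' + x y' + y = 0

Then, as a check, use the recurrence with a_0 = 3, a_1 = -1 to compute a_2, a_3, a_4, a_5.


Substitute y = sum_n a_n x^n.
(1 + 1 x^2) y'' contributes (n+2)(n+1) a_{n+2} + n(n-1) a_n at x^n.
x y'(x) contributes n a_n at x^n.
y(x) contributes 1 a_n at x^n.
Matching x^n: (n+2)(n+1) a_{n+2} + (n(n-1) + n + 1) a_n = 0.
Thus a_{n+2} = (-n(n-1) - n - 1) / ((n+1)(n+2)) * a_n.

Check with a_0 = 3, a_1 = -1 (apply the recurrence for n = 0, 1, 2, 3): a_0 = 3, a_1 = -1, a_2 = -3/2, a_3 = 1/3, a_4 = 5/8, a_5 = -1/6.

a_(n+2) = (-n(n-1) - n - 1) / ((n+1)(n+2)) * a_n; check: a_0 = 3, a_1 = -1, a_2 = -3/2, a_3 = 1/3, a_4 = 5/8, a_5 = -1/6


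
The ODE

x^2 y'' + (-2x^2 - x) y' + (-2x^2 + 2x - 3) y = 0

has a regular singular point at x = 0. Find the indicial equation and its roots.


Divide by x^2 to reach normal form y'' + P_1(x) y' + P_2(x) y = 0 with P_1(x) = -2 - 1/x and P_2(x) = -2 + 2/x - 3/x^2.
x = 0 is a singular point because the y'-coefficient -2 - 1/x has a pole at x = 0 and the y-coefficient -2 + 2/x - 3/x^2 has a pole at x = 0.
It is a regular singular point because x P_1(x) = p(x) = -2x - 1 and x^2 P_2(x) = q(x) = -2x^2 + 2x - 3 are polynomials, hence analytic at x = 0.
p(0) = -1,  q(0) = -3.
Indicial equation: r(r-1) + p(0) r + q(0) = 0, i.e. r^2 + (p(0) - 1) r + q(0) = 0, i.e. r^2 - 2 r - 3 = 0.
Discriminant: (-2)^2 - 4(-3) = 16, so r = (2 ± 4)/2.
Solving: r_1 = 3, r_2 = -1.

indicial: r^2 - 2 r - 3 = 0; roots r_1 = 3, r_2 = -1


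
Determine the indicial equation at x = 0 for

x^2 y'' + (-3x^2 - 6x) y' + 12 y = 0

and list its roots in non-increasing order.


Divide by x^2 to reach normal form y'' + P_1(x) y' + P_2(x) y = 0 with P_1(x) = -3 - 6/x and P_2(x) = 12/x^2.
x = 0 is a singular point because the y'-coefficient -3 - 6/x has a pole at x = 0 and the y-coefficient 12/x^2 has a pole at x = 0.
It is a regular singular point because x P_1(x) = p(x) = -3x - 6 and x^2 P_2(x) = q(x) = 12 are polynomials, hence analytic at x = 0.
p(0) = -6,  q(0) = 12.
Indicial equation: r(r-1) + p(0) r + q(0) = 0, i.e. r^2 + (p(0) - 1) r + q(0) = 0, i.e. r^2 - 7 r + 12 = 0.
Discriminant: (-7)^2 - 4(12) = 1, so r = (7 ± 1)/2.
Solving: r_1 = 4, r_2 = 3.

indicial: r^2 - 7 r + 12 = 0; roots r_1 = 4, r_2 = 3


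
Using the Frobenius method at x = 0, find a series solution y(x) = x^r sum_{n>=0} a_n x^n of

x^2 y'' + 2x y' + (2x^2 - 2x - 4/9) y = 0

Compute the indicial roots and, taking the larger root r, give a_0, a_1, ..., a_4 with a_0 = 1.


Write in Frobenius form y'' + (p(x)/x) y' + (q(x)/x^2) y = 0:
  p(x) = 2,  q(x) = 2x^2 - 2x - 4/9.
Indicial equation: r(r-1) + (2) r + (-4/9) = 0 -> roots r_1 = 1/3, r_2 = -4/3.
Take r = r_1 = 1/3. Let y(x) = x^r sum_{n>=0} a_n x^n with a_0 = 1.
Substitute y = x^r sum a_n x^n and match x^{r+n}. The recurrence is
  D(n) a_n - 2 a_{n-1} + 2 a_{n-2} = 0,  where D(n) = (r+n)(r+n-1) + (2)(r+n) + (-4/9).
  a_n = [2 a_{n-1} - 2 a_{n-2}] / D(n).
Since the indicial polynomial factors as (r - r_1)(r - r_2), D(n) = (r_1 + n - r_1)(r_1 + n - r_2) = n(n + 5/3).
Evaluating step by step (a_0 = 1):
  n = 1: D(1) = 1(1 + 5/3) = 8/3; numerator = 2(1) = 2; a_1 = (2)/(8/3) = 3/4
  n = 2: D(2) = 2(2 + 5/3) = 22/3; numerator = 2(3/4) - 2(1) = -1/2; a_2 = (-1/2)/(22/3) = -3/44
  n = 3: D(3) = 3(3 + 5/3) = 14; numerator = 2(-3/44) - 2(3/4) = -18/11; a_3 = (-18/11)/(14) = -9/77
  n = 4: D(4) = 4(4 + 5/3) = 68/3; numerator = 2(-9/77) - 2(-3/44) = -15/154; a_4 = (-15/154)/(68/3) = -45/10472

r = 1/3; a_0 = 1; a_1 = 3/4; a_2 = -3/44; a_3 = -9/77; a_4 = -45/10472


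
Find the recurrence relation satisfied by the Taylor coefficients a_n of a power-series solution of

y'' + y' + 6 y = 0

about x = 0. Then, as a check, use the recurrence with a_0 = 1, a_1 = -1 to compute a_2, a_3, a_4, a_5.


Substitute y = sum_n a_n x^n.
y''(x) has coefficient (n+2)(n+1) a_{n+2} at x^n;
y'(x) has coefficient (n+1) a_{n+1} at x^n;
6 y(x) has coefficient 6 a_n at x^n.
Matching x^n: (n+2)(n+1) a_{n+2} + (n+1) a_{n+1} + 6 a_n = 0.
Thus a_{n+2} = [-(n+1) a_{n+1} - 6 a_n] / ((n+1)(n+2)).

Check with a_0 = 1, a_1 = -1 (apply the recurrence for n = 0, 1, 2, 3): a_0 = 1, a_1 = -1, a_2 = -5/2, a_3 = 11/6, a_4 = 19/24, a_5 = -17/24.

a_(n+2) = [-(n+1) a_(n+1) - 6 a_n] / ((n+1)(n+2)); check: a_0 = 1, a_1 = -1, a_2 = -5/2, a_3 = 11/6, a_4 = 19/24, a_5 = -17/24


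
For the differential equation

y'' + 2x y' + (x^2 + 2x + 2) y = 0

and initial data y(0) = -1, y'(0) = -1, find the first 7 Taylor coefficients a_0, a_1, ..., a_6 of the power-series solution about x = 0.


Ansatz: y(x) = sum_{n>=0} a_n x^n, so y'(x) = sum_{n>=1} n a_n x^(n-1) and y''(x) = sum_{n>=2} n(n-1) a_n x^(n-2).
Substitute into P(x) y'' + Q(x) y' + R(x) y = 0 with P(x) = 1, Q(x) = 2x, R(x) = x^2 + 2x + 2, and match powers of x.
Initial conditions: a_0 = -1, a_1 = -1.
Setting the coefficient of each power of x to zero and solving order by order (substituting the coefficients already found):
  x^0: 2 a_2 + 2 a_0 = 0  ->  2 a_2 = -2 a_0 = 2  ->  a_2 = 1
  x^1: 6 a_3 + 4 a_1 + 2 a_0 = 0  ->  6 a_3 = -4 a_1 - 2 a_0 = 6  ->  a_3 = 1
  x^2: 12 a_4 + 6 a_2 + 2 a_1 + a_0 = 0  ->  12 a_4 = -6 a_2 - 2 a_1 - a_0 = -3  ->  a_4 = -1/4
  x^3: 20 a_5 + 8 a_3 + 2 a_2 + a_1 = 0  ->  20 a_5 = -8 a_3 - 2 a_2 - a_1 = -9  ->  a_5 = -9/20
  x^4: 30 a_6 + 10 a_4 + 2 a_3 + a_2 = 0  ->  30 a_6 = -10 a_4 - 2 a_3 - a_2 = -1/2  ->  a_6 = -1/60
Truncated series: y(x) = -1 - x + x^2 + x^3 - (1/4) x^4 - (9/20) x^5 - (1/60) x^6 + O(x^7).

a_0 = -1; a_1 = -1; a_2 = 1; a_3 = 1; a_4 = -1/4; a_5 = -9/20; a_6 = -1/60
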